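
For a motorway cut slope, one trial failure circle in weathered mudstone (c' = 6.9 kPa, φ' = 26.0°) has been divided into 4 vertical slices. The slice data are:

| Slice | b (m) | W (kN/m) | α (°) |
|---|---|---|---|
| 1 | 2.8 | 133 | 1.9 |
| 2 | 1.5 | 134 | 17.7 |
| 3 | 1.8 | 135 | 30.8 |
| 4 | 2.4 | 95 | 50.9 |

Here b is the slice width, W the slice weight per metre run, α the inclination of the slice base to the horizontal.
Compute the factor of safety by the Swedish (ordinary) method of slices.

FS = 1.51

Ordinary method of slices: FS = Σ[c'·Δl_i + (W_i cosα_i)·tanφ'] / Σ W_i sinα_i, with Δl_i = b_i / cosα_i.
Slice 1: Δl = 2.8/cos1.9° = 2.802 m; N'_1 = 133·cos1.9° = 132.9; c'Δl = 19.33; W sinα = 4.4
Slice 2: Δl = 1.5/cos17.7° = 1.575 m; N'_2 = 134·cos17.7° = 127.7; c'Δl = 10.86; W sinα = 40.7
Slice 3: Δl = 1.8/cos30.8° = 2.096 m; N'_3 = 135·cos30.8° = 116.0; c'Δl = 14.46; W sinα = 69.1
Slice 4: Δl = 2.4/cos50.9° = 3.805 m; N'_4 = 95·cos50.9° = 59.9; c'Δl = 26.26; W sinα = 73.7
Σc'Δl = 70.9 kN/m; ΣN' = 436.5 kN/m; ΣW sinα = 188.0 kN/m
Resisting = 70.9 + 436.5·tan26.0° = 70.9 + 212.9 = 283.8 kN/m
FS = 283.8 / 188.0 = 1.509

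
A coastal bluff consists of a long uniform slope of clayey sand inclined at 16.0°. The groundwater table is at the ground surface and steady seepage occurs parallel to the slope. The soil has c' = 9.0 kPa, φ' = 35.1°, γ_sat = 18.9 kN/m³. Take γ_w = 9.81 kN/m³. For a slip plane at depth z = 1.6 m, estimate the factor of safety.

FS = 2.30

With seepage parallel to the slope and the water table at the surface, the effective normal stress on the slip plane uses the buoyant unit weight γ' = γ_sat − γ_w while the driving shear stress uses γ_sat:
FS = [c' + γ' z cos²β tanφ'] / [γ_sat z sinβ cosβ]
γ' = 18.9 − 9.81 = 9.09 kN/m³
Numerator = 9.0 + 9.09·1.6·cos²16.0°·tan35.1° = 9.0 + 9.09·1.6·0.9240·0.7028 = 18.445 kPa
Denominator = 18.9·1.6·sin16.0°·cos16.0° = 18.9·1.6·0.2756·0.9613 = 8.012 kPa
FS = 18.445 / 8.012 = 2.302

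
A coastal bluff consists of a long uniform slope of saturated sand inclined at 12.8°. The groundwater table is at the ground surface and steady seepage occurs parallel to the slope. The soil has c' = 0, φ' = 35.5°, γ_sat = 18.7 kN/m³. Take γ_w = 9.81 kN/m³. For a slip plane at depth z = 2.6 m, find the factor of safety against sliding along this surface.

With seepage parallel to the slope and the water table at the surface, the effective normal stress on the slip plane uses the buoyant unit weight γ' = γ_sat − γ_w while the driving shear stress uses γ_sat:
FS = [c' + γ' z cos²β tanφ'] / [γ_sat z sinβ cosβ]
(For c' = 0 this reduces to FS = (γ'/γ_sat)·tanφ'/tanβ.)
γ' = 18.7 − 9.81 = 8.89 kN/m³
Numerator = 0.0 + 8.89·2.6·cos²12.8°·tan35.5° = 0.0 + 8.89·2.6·0.9509·0.7133 = 15.678 kPa
Denominator = 18.7·2.6·sin12.8°·cos12.8° = 18.7·2.6·0.2215·0.9751 = 10.504 kPa
FS = 15.678 / 10.504 = 1.493

FS = 1.49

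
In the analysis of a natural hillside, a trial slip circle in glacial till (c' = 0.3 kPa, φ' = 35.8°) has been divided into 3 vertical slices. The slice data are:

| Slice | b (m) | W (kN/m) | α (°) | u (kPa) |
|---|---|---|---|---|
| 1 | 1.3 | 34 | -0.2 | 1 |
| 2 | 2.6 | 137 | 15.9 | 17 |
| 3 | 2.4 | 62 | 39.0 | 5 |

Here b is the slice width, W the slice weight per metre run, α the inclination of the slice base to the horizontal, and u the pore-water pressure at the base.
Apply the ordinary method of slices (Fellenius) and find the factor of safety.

FS = 1.45

Ordinary method of slices: FS = Σ[c'·Δl_i + (W_i cosα_i − u_i·Δl_i)·tanφ'] / Σ W_i sinα_i, with Δl_i = b_i / cosα_i.
Slice 1: Δl = 1.3/cos(-0.2°) = 1.300 m; N'_1 = 34·cos(-0.2°) − 1·1.300 = 32.7; c'Δl = 0.39; W sinα = -0.1
Slice 2: Δl = 2.6/cos15.9° = 2.703 m; N'_2 = 137·cos15.9° − 17·2.703 = 85.8; c'Δl = 0.81; W sinα = 37.5
Slice 3: Δl = 2.4/cos39.0° = 3.088 m; N'_3 = 62·cos39.0° − 5·3.088 = 32.7; c'Δl = 0.93; W sinα = 39.0
Σc'Δl = 2.1 kN/m; ΣN' = 151.2 kN/m; ΣW sinα = 76.4 kN/m
Resisting = 2.1 + 151.2·tan35.8° = 2.1 + 109.1 = 111.2 kN/m
FS = 111.2 / 76.4 = 1.455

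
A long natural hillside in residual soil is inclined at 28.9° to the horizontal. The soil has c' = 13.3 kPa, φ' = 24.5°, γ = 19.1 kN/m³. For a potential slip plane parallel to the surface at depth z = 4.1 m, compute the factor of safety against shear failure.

For an infinite slope with a slip plane parallel to the surface (no pore pressure): FS = [c' + γz cos²β tanφ'] / [γz sinβ cosβ].
γz = 19.1·4.1 = 78.31 kN/m²
Numerator = 13.3 + 78.31·cos²28.9°·tan24.5° = 13.3 + 78.31·0.7664·0.4557 = 40.653 kPa
Denominator = 78.31·sin28.9°·cos28.9° = 78.31·0.4833·0.8755 = 33.133 kPa
FS = 40.653 / 33.133 = 1.227

FS = 1.23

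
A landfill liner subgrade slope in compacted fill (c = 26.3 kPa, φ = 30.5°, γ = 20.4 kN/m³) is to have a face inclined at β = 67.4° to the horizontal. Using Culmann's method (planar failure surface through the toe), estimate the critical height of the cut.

H_c = 20.48 m

Culmann's analysis gives the critical failure plane at α_cr = (β + φ)/2 = (67.4 + 30.5)/2 = 49.0°, and the critical height
H_c = (4c/γ) · sinβ cosφ / [1 − cos(β − φ)]
    = (4·26.3/20.4) · sin67.4°·cos30.5° / [1 − cos(36.9°)]
    = 5.157 · 0.9232·0.8616 / [1 − 0.7997]
    = 5.157 · 0.7955 / 0.2003
    = 20.48 m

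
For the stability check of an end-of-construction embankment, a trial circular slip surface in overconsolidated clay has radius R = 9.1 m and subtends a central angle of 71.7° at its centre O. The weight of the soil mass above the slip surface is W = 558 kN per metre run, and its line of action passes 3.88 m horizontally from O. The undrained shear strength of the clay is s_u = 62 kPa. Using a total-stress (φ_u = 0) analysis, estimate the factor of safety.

FS = 2.97

Taking moments about the centre O, the resisting moment is provided by the undrained shear strength acting along the arc:
Arc length L_a = R·θ = 9.1·(71.7°·π/180) = 9.1·1.2514 = 11.39 m
M_R = s_u·L_a·R = 62·11.39·9.1 = 6425.0 kN·m/m
M_D = W·d = 558·3.88 = 2165.0 kN·m/m
FS = M_R / M_D = 6425.0 / 2165.0 = 2.968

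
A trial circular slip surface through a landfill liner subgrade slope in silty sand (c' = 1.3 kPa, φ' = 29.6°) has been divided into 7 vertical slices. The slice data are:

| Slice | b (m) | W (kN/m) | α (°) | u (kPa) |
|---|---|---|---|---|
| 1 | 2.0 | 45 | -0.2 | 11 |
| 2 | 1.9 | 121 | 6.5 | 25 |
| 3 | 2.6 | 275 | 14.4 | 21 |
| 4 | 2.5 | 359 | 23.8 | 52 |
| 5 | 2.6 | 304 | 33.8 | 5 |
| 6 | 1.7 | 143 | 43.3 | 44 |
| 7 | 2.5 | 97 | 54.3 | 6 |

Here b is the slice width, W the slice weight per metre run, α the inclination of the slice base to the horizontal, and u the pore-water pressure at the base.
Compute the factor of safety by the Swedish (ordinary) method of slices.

Ordinary method of slices: FS = Σ[c'·Δl_i + (W_i cosα_i − u_i·Δl_i)·tanφ'] / Σ W_i sinα_i, with Δl_i = b_i / cosα_i.
Slice 1: Δl = 2.0/cos(-0.2°) = 2.000 m; N'_1 = 45·cos(-0.2°) − 11·2.000 = 23.0; c'Δl = 2.60; W sinα = -0.2
Slice 2: Δl = 1.9/cos6.5° = 1.912 m; N'_2 = 121·cos6.5° − 25·1.912 = 72.4; c'Δl = 2.49; W sinα = 13.7
Slice 3: Δl = 2.6/cos14.4° = 2.684 m; N'_3 = 275·cos14.4° − 21·2.684 = 210.0; c'Δl = 3.49; W sinα = 68.4
Slice 4: Δl = 2.5/cos23.8° = 2.732 m; N'_4 = 359·cos23.8° − 52·2.732 = 186.4; c'Δl = 3.55; W sinα = 144.9
Slice 5: Δl = 2.6/cos33.8° = 3.129 m; N'_5 = 304·cos33.8° − 5·3.129 = 237.0; c'Δl = 4.07; W sinα = 169.1
Slice 6: Δl = 1.7/cos43.3° = 2.336 m; N'_6 = 143·cos43.3° − 44·2.336 = 1.3; c'Δl = 3.04; W sinα = 98.1
Slice 7: Δl = 2.5/cos54.3° = 4.284 m; N'_7 = 97·cos54.3° − 6·4.284 = 30.9; c'Δl = 5.57; W sinα = 78.8
Σc'Δl = 24.8 kN/m; ΣN' = 761.0 kN/m; ΣW sinα = 572.8 kN/m
Resisting = 24.8 + 761.0·tan29.6° = 24.8 + 432.3 = 457.1 kN/m
FS = 457.1 / 572.8 = 0.798

FS = 0.80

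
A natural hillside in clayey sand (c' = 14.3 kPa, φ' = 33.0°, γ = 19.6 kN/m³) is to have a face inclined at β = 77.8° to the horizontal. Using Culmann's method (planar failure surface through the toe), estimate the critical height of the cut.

Culmann's analysis gives the critical failure plane at α_cr = (β + φ')/2 = (77.8 + 33.0)/2 = 55.4°, and the critical height
H_c = (4c'/γ) · sinβ cosφ' / [1 − cos(β − φ')]
    = (4·14.3/19.6) · sin77.8°·cos33.0° / [1 − cos(44.8°)]
    = 2.918 · 0.9774·0.8387 / [1 − 0.7096]
    = 2.918 · 0.8197 / 0.2904
    = 8.24 m

H_c = 8.24 m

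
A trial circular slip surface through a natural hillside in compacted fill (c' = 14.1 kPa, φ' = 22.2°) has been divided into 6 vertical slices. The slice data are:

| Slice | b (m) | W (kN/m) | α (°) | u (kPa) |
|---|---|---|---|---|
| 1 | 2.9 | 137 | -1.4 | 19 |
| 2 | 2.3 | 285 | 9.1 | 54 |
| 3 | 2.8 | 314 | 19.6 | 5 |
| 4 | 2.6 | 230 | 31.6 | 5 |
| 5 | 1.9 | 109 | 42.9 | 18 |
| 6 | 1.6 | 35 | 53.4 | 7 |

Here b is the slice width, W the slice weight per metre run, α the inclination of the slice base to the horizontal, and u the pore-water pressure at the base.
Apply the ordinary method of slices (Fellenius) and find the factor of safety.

FS = 1.44

Ordinary method of slices: FS = Σ[c'·Δl_i + (W_i cosα_i − u_i·Δl_i)·tanφ'] / Σ W_i sinα_i, with Δl_i = b_i / cosα_i.
Slice 1: Δl = 2.9/cos(-1.4°) = 2.901 m; N'_1 = 137·cos(-1.4°) − 19·2.901 = 81.8; c'Δl = 40.90; W sinα = -3.3
Slice 2: Δl = 2.3/cos9.1° = 2.329 m; N'_2 = 285·cos9.1° − 54·2.329 = 155.6; c'Δl = 32.84; W sinα = 45.1
Slice 3: Δl = 2.8/cos19.6° = 2.972 m; N'_3 = 314·cos19.6° − 5·2.972 = 280.9; c'Δl = 41.91; W sinα = 105.3
Slice 4: Δl = 2.6/cos31.6° = 3.053 m; N'_4 = 230·cos31.6° − 5·3.053 = 180.6; c'Δl = 43.04; W sinα = 120.5
Slice 5: Δl = 1.9/cos42.9° = 2.594 m; N'_5 = 109·cos42.9° − 18·2.594 = 33.2; c'Δl = 36.57; W sinα = 74.2
Slice 6: Δl = 1.6/cos53.4° = 2.684 m; N'_6 = 35·cos53.4° − 7·2.684 = 2.1; c'Δl = 37.84; W sinα = 28.1
Σc'Δl = 233.1 kN/m; ΣN' = 734.3 kN/m; ΣW sinα = 369.9 kN/m
Resisting = 233.1 + 734.3·tan22.2° = 233.1 + 299.7 = 532.8 kN/m
FS = 532.8 / 369.9 = 1.440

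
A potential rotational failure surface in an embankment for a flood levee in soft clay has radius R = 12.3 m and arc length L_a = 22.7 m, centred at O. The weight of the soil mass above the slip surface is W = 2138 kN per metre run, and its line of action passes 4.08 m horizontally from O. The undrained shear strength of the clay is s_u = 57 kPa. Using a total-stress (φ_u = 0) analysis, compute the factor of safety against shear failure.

Taking moments about the centre O, the resisting moment is provided by the undrained shear strength acting along the arc:
M_R = s_u·L_a·R = 57·22.70·12.3 = 15915.0 kN·m/m
M_D = W·d = 2138·4.08 = 8723.0 kN·m/m
FS = M_R / M_D = 15915.0 / 8723.0 = 1.824

FS = 1.82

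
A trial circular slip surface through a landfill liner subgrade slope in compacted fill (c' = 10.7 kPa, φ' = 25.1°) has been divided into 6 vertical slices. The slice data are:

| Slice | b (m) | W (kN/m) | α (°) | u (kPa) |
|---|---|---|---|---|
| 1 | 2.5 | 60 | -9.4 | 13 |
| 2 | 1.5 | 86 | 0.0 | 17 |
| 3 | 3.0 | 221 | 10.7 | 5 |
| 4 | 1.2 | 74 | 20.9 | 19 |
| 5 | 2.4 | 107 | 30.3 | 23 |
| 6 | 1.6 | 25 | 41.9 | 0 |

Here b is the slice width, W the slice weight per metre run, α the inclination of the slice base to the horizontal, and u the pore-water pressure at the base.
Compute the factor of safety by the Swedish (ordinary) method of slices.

FS = 2.50

Ordinary method of slices: FS = Σ[c'·Δl_i + (W_i cosα_i − u_i·Δl_i)·tanφ'] / Σ W_i sinα_i, with Δl_i = b_i / cosα_i.
Slice 1: Δl = 2.5/cos(-9.4°) = 2.534 m; N'_1 = 60·cos(-9.4°) − 13·2.534 = 26.3; c'Δl = 27.11; W sinα = -9.8
Slice 2: Δl = 1.5/cos0.0° = 1.500 m; N'_2 = 86·cos0.0° − 17·1.500 = 60.5; c'Δl = 16.05; W sinα = 0.0
Slice 3: Δl = 3.0/cos10.7° = 3.053 m; N'_3 = 221·cos10.7° − 5·3.053 = 201.9; c'Δl = 32.67; W sinα = 41.0
Slice 4: Δl = 1.2/cos20.9° = 1.285 m; N'_4 = 74·cos20.9° − 19·1.285 = 44.7; c'Δl = 13.74; W sinα = 26.4
Slice 5: Δl = 2.4/cos30.3° = 2.780 m; N'_5 = 107·cos30.3° − 23·2.780 = 28.4; c'Δl = 29.74; W sinα = 54.0
Slice 6: Δl = 1.6/cos41.9° = 2.150 m; N'_6 = 25·cos41.9° − 0·2.150 = 18.6; c'Δl = 23.00; W sinα = 16.7
Σc'Δl = 142.3 kN/m; ΣN' = 380.4 kN/m; ΣW sinα = 128.3 kN/m
Resisting = 142.3 + 380.4·tan25.1° = 142.3 + 178.2 = 320.5 kN/m
FS = 320.5 / 128.3 = 2.498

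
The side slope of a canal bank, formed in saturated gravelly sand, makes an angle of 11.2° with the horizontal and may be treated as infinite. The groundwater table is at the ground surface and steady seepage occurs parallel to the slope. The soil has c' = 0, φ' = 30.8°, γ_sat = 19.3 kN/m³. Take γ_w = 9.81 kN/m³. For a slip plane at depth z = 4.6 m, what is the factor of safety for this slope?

With seepage parallel to the slope and the water table at the surface, the effective normal stress on the slip plane uses the buoyant unit weight γ' = γ_sat − γ_w while the driving shear stress uses γ_sat:
FS = [c' + γ' z cos²β tanφ'] / [γ_sat z sinβ cosβ]
(For c' = 0 this reduces to FS = (γ'/γ_sat)·tanφ'/tanβ.)
γ' = 19.3 − 9.81 = 9.49 kN/m³
Numerator = 0.0 + 9.49·4.6·cos²11.2°·tan30.8° = 0.0 + 9.49·4.6·0.9623·0.5961 = 25.041 kPa
Denominator = 19.3·4.6·sin11.2°·cos11.2° = 19.3·4.6·0.1942·0.9810 = 16.916 kPa
FS = 25.041 / 16.916 = 1.480

FS = 1.48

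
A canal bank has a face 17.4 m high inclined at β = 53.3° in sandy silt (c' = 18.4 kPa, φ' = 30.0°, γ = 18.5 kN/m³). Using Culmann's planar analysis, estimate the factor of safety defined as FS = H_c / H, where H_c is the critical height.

H_c = (4c'/γ) · sinβ cosφ' / [1 − cos(β − φ')]
    = (4·18.4/18.5) · sin53.3°·cos30.0° / [1 − cos23.3°]
    = 3.978 · 0.6944 / 0.0816 = 33.87 m
FS = H_c / H = 33.87 / 17.4 = 1.947

FS = 1.95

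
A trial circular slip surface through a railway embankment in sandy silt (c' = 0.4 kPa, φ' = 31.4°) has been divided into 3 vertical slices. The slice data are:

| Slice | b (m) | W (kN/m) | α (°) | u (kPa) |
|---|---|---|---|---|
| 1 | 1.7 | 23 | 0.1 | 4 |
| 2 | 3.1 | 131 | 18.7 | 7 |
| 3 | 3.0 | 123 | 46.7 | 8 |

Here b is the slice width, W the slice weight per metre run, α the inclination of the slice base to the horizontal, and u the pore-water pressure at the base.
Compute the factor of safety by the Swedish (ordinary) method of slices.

FS = 0.80

Ordinary method of slices: FS = Σ[c'·Δl_i + (W_i cosα_i − u_i·Δl_i)·tanφ'] / Σ W_i sinα_i, with Δl_i = b_i / cosα_i.
Slice 1: Δl = 1.7/cos0.1° = 1.700 m; N'_1 = 23·cos0.1° − 4·1.700 = 16.2; c'Δl = 0.68; W sinα = 0.0
Slice 2: Δl = 3.1/cos18.7° = 3.273 m; N'_2 = 131·cos18.7° − 7·3.273 = 101.2; c'Δl = 1.31; W sinα = 42.0
Slice 3: Δl = 3.0/cos46.7° = 4.374 m; N'_3 = 123·cos46.7° − 8·4.374 = 49.4; c'Δl = 1.75; W sinα = 89.5
Σc'Δl = 3.7 kN/m; ΣN' = 166.7 kN/m; ΣW sinα = 131.6 kN/m
Resisting = 3.7 + 166.7·tan31.4° = 3.7 + 101.8 = 105.5 kN/m
FS = 105.5 / 131.6 = 0.802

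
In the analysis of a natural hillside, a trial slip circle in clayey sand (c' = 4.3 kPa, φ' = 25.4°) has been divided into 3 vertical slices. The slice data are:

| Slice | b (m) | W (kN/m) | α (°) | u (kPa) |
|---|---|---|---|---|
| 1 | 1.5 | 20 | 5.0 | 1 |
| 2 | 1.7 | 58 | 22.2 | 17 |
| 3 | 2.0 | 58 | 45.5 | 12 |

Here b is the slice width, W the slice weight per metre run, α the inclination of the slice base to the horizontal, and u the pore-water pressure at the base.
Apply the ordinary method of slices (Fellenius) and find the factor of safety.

FS = 0.76

Ordinary method of slices: FS = Σ[c'·Δl_i + (W_i cosα_i − u_i·Δl_i)·tanφ'] / Σ W_i sinα_i, with Δl_i = b_i / cosα_i.
Slice 1: Δl = 1.5/cos5.0° = 1.506 m; N'_1 = 20·cos5.0° − 1·1.506 = 18.4; c'Δl = 6.47; W sinα = 1.7
Slice 2: Δl = 1.7/cos22.2° = 1.836 m; N'_2 = 58·cos22.2° − 17·1.836 = 22.5; c'Δl = 7.90; W sinα = 21.9
Slice 3: Δl = 2.0/cos45.5° = 2.853 m; N'_3 = 58·cos45.5° − 12·2.853 = 6.4; c'Δl = 12.27; W sinα = 41.4
Σc'Δl = 26.6 kN/m; ΣN' = 47.3 kN/m; ΣW sinα = 65.0 kN/m
Resisting = 26.6 + 47.3·tan25.4° = 26.6 + 22.5 = 49.1 kN/m
FS = 49.1 / 65.0 = 0.755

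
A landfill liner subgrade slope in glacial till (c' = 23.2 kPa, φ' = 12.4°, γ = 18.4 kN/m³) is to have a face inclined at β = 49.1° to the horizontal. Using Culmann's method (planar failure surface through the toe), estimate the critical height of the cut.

H_c = 18.78 m

Culmann's analysis gives the critical failure plane at α_cr = (β + φ')/2 = (49.1 + 12.4)/2 = 30.8°, and the critical height
H_c = (4c'/γ) · sinβ cosφ' / [1 − cos(β − φ')]
    = (4·23.2/18.4) · sin49.1°·cos12.4° / [1 − cos(36.7°)]
    = 5.043 · 0.7559·0.9767 / [1 − 0.8018]
    = 5.043 · 0.7382 / 0.1982
    = 18.78 m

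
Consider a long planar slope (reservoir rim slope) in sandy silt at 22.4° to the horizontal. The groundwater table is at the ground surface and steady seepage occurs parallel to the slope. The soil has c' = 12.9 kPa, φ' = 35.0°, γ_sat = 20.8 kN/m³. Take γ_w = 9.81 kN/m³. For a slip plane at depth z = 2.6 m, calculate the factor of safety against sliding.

FS = 1.57

With seepage parallel to the slope and the water table at the surface, the effective normal stress on the slip plane uses the buoyant unit weight γ' = γ_sat − γ_w while the driving shear stress uses γ_sat:
FS = [c' + γ' z cos²β tanφ'] / [γ_sat z sinβ cosβ]
γ' = 20.8 − 9.81 = 10.99 kN/m³
Numerator = 12.9 + 10.99·2.6·cos²22.4°·tan35.0° = 12.9 + 10.99·2.6·0.8548·0.7002 = 30.002 kPa
Denominator = 20.8·2.6·sin22.4°·cos22.4° = 20.8·2.6·0.3811·0.9245 = 19.053 kPa
FS = 30.002 / 19.053 = 1.575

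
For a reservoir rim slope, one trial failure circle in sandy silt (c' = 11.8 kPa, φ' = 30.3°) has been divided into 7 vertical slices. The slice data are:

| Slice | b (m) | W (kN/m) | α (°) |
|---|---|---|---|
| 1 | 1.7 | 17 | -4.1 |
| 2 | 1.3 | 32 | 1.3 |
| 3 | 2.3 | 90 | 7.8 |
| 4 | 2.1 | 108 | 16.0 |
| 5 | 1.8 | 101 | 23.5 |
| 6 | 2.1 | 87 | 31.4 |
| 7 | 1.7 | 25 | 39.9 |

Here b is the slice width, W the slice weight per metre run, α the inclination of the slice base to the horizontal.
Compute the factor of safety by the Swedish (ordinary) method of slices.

Ordinary method of slices: FS = Σ[c'·Δl_i + (W_i cosα_i)·tanφ'] / Σ W_i sinα_i, with Δl_i = b_i / cosα_i.
Slice 1: Δl = 1.7/cos(-4.1°) = 1.704 m; N'_1 = 17·cos(-4.1°) = 17.0; c'Δl = 20.11; W sinα = -1.2
Slice 2: Δl = 1.3/cos1.3° = 1.300 m; N'_2 = 32·cos1.3° = 32.0; c'Δl = 15.34; W sinα = 0.7
Slice 3: Δl = 2.3/cos7.8° = 2.321 m; N'_3 = 90·cos7.8° = 89.2; c'Δl = 27.39; W sinα = 12.2
Slice 4: Δl = 2.1/cos16.0° = 2.185 m; N'_4 = 108·cos16.0° = 103.8; c'Δl = 25.78; W sinα = 29.8
Slice 5: Δl = 1.8/cos23.5° = 1.963 m; N'_5 = 101·cos23.5° = 92.6; c'Δl = 23.16; W sinα = 40.3
Slice 6: Δl = 2.1/cos31.4° = 2.460 m; N'_6 = 87·cos31.4° = 74.3; c'Δl = 29.03; W sinα = 45.3
Slice 7: Δl = 1.7/cos39.9° = 2.216 m; N'_7 = 25·cos39.9° = 19.2; c'Δl = 26.15; W sinα = 16.0
Σc'Δl = 167.0 kN/m; ΣN' = 428.0 kN/m; ΣW sinα = 143.1 kN/m
Resisting = 167.0 + 428.0·tan30.3° = 167.0 + 250.1 = 417.1 kN/m
FS = 417.1 / 143.1 = 2.914

FS = 2.91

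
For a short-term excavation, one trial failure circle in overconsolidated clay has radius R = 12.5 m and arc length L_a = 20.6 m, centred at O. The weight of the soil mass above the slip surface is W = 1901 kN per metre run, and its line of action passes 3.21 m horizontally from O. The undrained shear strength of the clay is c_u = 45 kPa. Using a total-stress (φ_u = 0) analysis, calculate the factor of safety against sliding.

Taking moments about the centre O, the resisting moment is provided by the undrained shear strength acting along the arc:
M_R = c_u·L_a·R = 45·20.60·12.5 = 11587.5 kN·m/m
M_D = W·d = 1901·3.21 = 6102.2 kN·m/m
FS = M_R / M_D = 11587.5 / 6102.2 = 1.899

FS = 1.90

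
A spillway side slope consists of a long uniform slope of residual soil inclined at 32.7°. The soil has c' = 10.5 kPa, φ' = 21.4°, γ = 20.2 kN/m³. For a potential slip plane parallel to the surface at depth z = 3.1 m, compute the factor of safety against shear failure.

For an infinite slope with a slip plane parallel to the surface (no pore pressure): FS = [c' + γz cos²β tanφ'] / [γz sinβ cosβ].
γz = 20.2·3.1 = 62.62 kN/m²
Numerator = 10.5 + 62.62·cos²32.7°·tan21.4° = 10.5 + 62.62·0.7081·0.3919 = 27.878 kPa
Denominator = 62.62·sin32.7°·cos32.7° = 62.62·0.5402·0.8415 = 28.468 kPa
FS = 27.878 / 28.468 = 0.979

FS = 0.98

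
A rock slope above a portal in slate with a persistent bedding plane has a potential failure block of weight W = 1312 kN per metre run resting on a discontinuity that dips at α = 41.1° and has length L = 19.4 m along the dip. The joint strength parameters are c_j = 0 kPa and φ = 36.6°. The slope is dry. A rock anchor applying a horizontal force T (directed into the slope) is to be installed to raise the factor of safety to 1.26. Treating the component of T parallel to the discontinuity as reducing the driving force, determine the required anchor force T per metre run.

T = 245 kN/m

Resolving forces along and normal to the sliding plane, with the horizontal anchor force T adding T·sinα to the effective normal force and T·cosα acting up the plane against the driving force:
FS = [c_jL + (W cosα + T sinα) tanφ] / [W sinα − T cosα]
Without the anchor: N' = 988.7 kN/m, driving T_d = 862.5 kN/m, resisting R = 0·19.4 + 988.7·tan36.6° = 734.3 kN/m, FS = 0.85.
Setting FS = 1.26 and solving for T:
1.26·(862.5 − T cos41.1°) = 734.3 + T sin41.1°·tan36.6°
T·(sin41.1°·tan36.6° + 1.26·cos41.1°) = 1.26·862.5 − 734.3
T·(0.6574·0.7427 + 1.26·0.7536) = 1086.7 − 734.3 = 352.5
T·1.4377 = 352.5
T = 245.2 kN/m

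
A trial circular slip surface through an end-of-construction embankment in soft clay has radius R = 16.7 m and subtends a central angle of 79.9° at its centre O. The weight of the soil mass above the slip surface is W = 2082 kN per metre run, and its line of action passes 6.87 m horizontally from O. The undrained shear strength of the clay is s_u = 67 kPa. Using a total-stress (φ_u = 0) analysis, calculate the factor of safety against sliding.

FS = 1.82

Taking moments about the centre O, the resisting moment is provided by the undrained shear strength acting along the arc:
Arc length L_a = R·θ = 16.7·(79.9°·π/180) = 16.7·1.3945 = 23.29 m
M_R = s_u·L_a·R = 67·23.29·16.7 = 26057.4 kN·m/m
M_D = W·d = 2082·6.87 = 14303.3 kN·m/m
FS = M_R / M_D = 26057.4 / 14303.3 = 1.822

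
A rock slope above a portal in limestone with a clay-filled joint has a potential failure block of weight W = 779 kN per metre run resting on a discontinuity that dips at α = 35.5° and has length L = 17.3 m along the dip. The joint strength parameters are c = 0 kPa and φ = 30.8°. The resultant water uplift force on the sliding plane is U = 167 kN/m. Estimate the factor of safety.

Resolving the block weight along and normal to the plane and applying the Mohr–Coulomb strength on the joint:
N' = W cosα − U = 779·cos35.5° − 167 = 467.2 kN/m
Driving force T = W sinα = 779·sin35.5° = 452.4 kN/m
Resisting force R = c·L + N'·tanφ = 0·17.3 + 467.2·tan30.8° = 0.0 + 278.5 = 278.5 kN/m
FS = R / T = 278.5 / 452.4 = 0.616

FS = 0.62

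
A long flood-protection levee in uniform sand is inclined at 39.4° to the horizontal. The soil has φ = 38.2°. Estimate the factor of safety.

FS = 0.96

For a dry cohesionless infinite slope the factor of safety is FS = tanφ / tanβ.
FS = tan38.2° / tan39.4° = 0.7869 / 0.8214 = 0.958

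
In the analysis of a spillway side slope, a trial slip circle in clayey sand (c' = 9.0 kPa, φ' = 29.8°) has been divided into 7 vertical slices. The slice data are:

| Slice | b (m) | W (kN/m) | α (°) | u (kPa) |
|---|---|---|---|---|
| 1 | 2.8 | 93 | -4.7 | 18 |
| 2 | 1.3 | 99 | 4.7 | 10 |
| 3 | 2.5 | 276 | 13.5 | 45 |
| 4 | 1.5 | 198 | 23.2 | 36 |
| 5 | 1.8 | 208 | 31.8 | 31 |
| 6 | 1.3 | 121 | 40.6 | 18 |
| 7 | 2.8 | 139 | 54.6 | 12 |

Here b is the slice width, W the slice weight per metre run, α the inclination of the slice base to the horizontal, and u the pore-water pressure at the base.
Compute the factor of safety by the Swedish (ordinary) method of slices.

FS = 1.11

Ordinary method of slices: FS = Σ[c'·Δl_i + (W_i cosα_i − u_i·Δl_i)·tanφ'] / Σ W_i sinα_i, with Δl_i = b_i / cosα_i.
Slice 1: Δl = 2.8/cos(-4.7°) = 2.809 m; N'_1 = 93·cos(-4.7°) − 18·2.809 = 42.1; c'Δl = 25.29; W sinα = -7.6
Slice 2: Δl = 1.3/cos4.7° = 1.304 m; N'_2 = 99·cos4.7° − 10·1.304 = 85.6; c'Δl = 11.74; W sinα = 8.1
Slice 3: Δl = 2.5/cos13.5° = 2.571 m; N'_3 = 276·cos13.5° − 45·2.571 = 152.7; c'Δl = 23.14; W sinα = 64.4
Slice 4: Δl = 1.5/cos23.2° = 1.632 m; N'_4 = 198·cos23.2° − 36·1.632 = 123.2; c'Δl = 14.69; W sinα = 78.0
Slice 5: Δl = 1.8/cos31.8° = 2.118 m; N'_5 = 208·cos31.8° − 31·2.118 = 111.1; c'Δl = 19.06; W sinα = 109.6
Slice 6: Δl = 1.3/cos40.6° = 1.712 m; N'_6 = 121·cos40.6° − 18·1.712 = 61.1; c'Δl = 15.41; W sinα = 78.7
Slice 7: Δl = 2.8/cos54.6° = 4.834 m; N'_7 = 139·cos54.6° − 12·4.834 = 22.5; c'Δl = 43.50; W sinα = 113.3
Σc'Δl = 152.8 kN/m; ΣN' = 598.3 kN/m; ΣW sinα = 444.6 kN/m
Resisting = 152.8 + 598.3·tan29.8° = 152.8 + 342.7 = 495.5 kN/m
FS = 495.5 / 444.6 = 1.115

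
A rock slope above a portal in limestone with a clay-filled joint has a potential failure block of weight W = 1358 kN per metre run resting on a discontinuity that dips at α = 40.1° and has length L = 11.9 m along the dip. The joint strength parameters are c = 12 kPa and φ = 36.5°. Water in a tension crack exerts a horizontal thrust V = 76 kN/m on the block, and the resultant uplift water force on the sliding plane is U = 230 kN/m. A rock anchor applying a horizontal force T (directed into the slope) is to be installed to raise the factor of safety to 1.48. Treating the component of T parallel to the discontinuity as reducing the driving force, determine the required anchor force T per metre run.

T = 420 kN/m

Resolving forces along and normal to the sliding plane, with the horizontal anchor force T adding T·sinα to the effective normal force and T·cosα acting up the plane against the driving force:
FS = [cL + (W cosα − U − V sinα + T sinα) tanφ] / [W sinα + V cosα − T cosα]
Without the anchor: N' = 759.8 kN/m, driving T_d = 932.9 kN/m, resisting R = 12·11.9 + 759.8·tan36.5° = 705.0 kN/m, FS = 0.76.
Setting FS = 1.48 and solving for T:
1.48·(932.9 − T cos40.1°) = 705.0 + T sin40.1°·tan36.5°
T·(sin40.1°·tan36.5° + 1.48·cos40.1°) = 1.48·932.9 − 705.0
T·(0.6441·0.7400 + 1.48·0.7649) = 1380.6 − 705.0 = 675.6
T·1.6087 = 675.6
T = 420.0 kN/m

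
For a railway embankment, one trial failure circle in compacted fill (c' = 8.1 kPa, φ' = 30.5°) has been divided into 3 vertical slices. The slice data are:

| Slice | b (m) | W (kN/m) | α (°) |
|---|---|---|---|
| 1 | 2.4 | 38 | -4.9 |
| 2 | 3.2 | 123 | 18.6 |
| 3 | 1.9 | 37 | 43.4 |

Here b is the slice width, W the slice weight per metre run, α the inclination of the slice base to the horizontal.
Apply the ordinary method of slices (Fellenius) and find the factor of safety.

Ordinary method of slices: FS = Σ[c'·Δl_i + (W_i cosα_i)·tanφ'] / Σ W_i sinα_i, with Δl_i = b_i / cosα_i.
Slice 1: Δl = 2.4/cos(-4.9°) = 2.409 m; N'_1 = 38·cos(-4.9°) = 37.9; c'Δl = 19.51; W sinα = -3.2
Slice 2: Δl = 3.2/cos18.6° = 3.376 m; N'_2 = 123·cos18.6° = 116.6; c'Δl = 27.35; W sinα = 39.2
Slice 3: Δl = 1.9/cos43.4° = 2.615 m; N'_3 = 37·cos43.4° = 26.9; c'Δl = 21.18; W sinα = 25.4
Σc'Δl = 68.0 kN/m; ΣN' = 181.3 kN/m; ΣW sinα = 61.4 kN/m
Resisting = 68.0 + 181.3·tan30.5° = 68.0 + 106.8 = 174.8 kN/m
FS = 174.8 / 61.4 = 2.847

FS = 2.85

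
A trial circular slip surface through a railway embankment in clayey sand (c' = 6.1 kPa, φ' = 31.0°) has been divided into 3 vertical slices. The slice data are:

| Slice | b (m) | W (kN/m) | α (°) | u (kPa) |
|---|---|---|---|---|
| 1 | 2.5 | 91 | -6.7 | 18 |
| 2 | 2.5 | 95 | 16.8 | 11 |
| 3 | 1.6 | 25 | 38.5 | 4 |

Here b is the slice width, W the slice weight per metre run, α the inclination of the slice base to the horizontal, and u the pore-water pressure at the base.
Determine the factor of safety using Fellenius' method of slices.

FS = 3.55

Ordinary method of slices: FS = Σ[c'·Δl_i + (W_i cosα_i − u_i·Δl_i)·tanφ'] / Σ W_i sinα_i, with Δl_i = b_i / cosα_i.
Slice 1: Δl = 2.5/cos(-6.7°) = 2.517 m; N'_1 = 91·cos(-6.7°) − 18·2.517 = 45.1; c'Δl = 15.35; W sinα = -10.6
Slice 2: Δl = 2.5/cos16.8° = 2.611 m; N'_2 = 95·cos16.8° − 11·2.611 = 62.2; c'Δl = 15.93; W sinα = 27.5
Slice 3: Δl = 1.6/cos38.5° = 2.044 m; N'_3 = 25·cos38.5° − 4·2.044 = 11.4; c'Δl = 12.47; W sinα = 15.6
Σc'Δl = 43.8 kN/m; ΣN' = 118.7 kN/m; ΣW sinα = 32.4 kN/m
Resisting = 43.8 + 118.7·tan31.0° = 43.8 + 71.3 = 115.1 kN/m
FS = 115.1 / 32.4 = 3.551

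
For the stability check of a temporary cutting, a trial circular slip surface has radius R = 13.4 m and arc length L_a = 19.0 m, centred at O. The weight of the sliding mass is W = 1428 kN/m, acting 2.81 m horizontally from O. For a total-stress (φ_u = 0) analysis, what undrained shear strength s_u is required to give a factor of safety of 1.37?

s_u = 21.6 kPa

FS = s_u·L_a·R / (W·d), so s_u = FS·W·d / (L_a·R).
s_u = 1.37·1428·2.81 / (19.00·13.4) = 5497.4 / 254.60 = 21.59 kPa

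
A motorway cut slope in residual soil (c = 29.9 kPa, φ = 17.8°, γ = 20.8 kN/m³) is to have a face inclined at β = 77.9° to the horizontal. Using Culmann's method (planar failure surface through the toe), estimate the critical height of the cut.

H_c = 10.67 m

Culmann's analysis gives the critical failure plane at α_cr = (β + φ)/2 = (77.9 + 17.8)/2 = 47.9°, and the critical height
H_c = (4c/γ) · sinβ cosφ / [1 − cos(β − φ)]
    = (4·29.9/20.8) · sin77.9°·cos17.8° / [1 − cos(60.1°)]
    = 5.750 · 0.9778·0.9521 / [1 − 0.4985]
    = 5.750 · 0.9310 / 0.5015
    = 10.67 m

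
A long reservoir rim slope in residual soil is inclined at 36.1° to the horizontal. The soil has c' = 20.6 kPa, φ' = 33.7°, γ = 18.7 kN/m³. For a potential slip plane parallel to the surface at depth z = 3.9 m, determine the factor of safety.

FS = 1.51

For an infinite slope with a slip plane parallel to the surface (no pore pressure): FS = [c' + γz cos²β tanφ'] / [γz sinβ cosβ].
γz = 18.7·3.9 = 72.93 kN/m²
Numerator = 20.6 + 72.93·cos²36.1°·tan33.7° = 20.6 + 72.93·0.6528·0.6669 = 52.353 kPa
Denominator = 72.93·sin36.1°·cos36.1° = 72.93·0.5892·0.8080 = 34.719 kPa
FS = 52.353 / 34.719 = 1.508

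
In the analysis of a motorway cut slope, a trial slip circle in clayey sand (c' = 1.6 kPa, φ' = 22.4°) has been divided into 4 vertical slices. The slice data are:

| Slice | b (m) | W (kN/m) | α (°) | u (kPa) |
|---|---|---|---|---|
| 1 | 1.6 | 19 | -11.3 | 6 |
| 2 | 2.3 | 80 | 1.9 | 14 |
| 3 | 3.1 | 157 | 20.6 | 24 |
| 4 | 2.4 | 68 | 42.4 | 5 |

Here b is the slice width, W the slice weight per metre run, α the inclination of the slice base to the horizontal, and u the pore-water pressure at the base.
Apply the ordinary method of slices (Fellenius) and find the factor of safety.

Ordinary method of slices: FS = Σ[c'·Δl_i + (W_i cosα_i − u_i·Δl_i)·tanφ'] / Σ W_i sinα_i, with Δl_i = b_i / cosα_i.
Slice 1: Δl = 1.6/cos(-11.3°) = 1.632 m; N'_1 = 19·cos(-11.3°) − 6·1.632 = 8.8; c'Δl = 2.61; W sinα = -3.7
Slice 2: Δl = 2.3/cos1.9° = 2.301 m; N'_2 = 80·cos1.9° − 14·2.301 = 47.7; c'Δl = 3.68; W sinα = 2.7
Slice 3: Δl = 3.1/cos20.6° = 3.312 m; N'_3 = 157·cos20.6° − 24·3.312 = 67.5; c'Δl = 5.30; W sinα = 55.2
Slice 4: Δl = 2.4/cos42.4° = 3.250 m; N'_4 = 68·cos42.4° − 5·3.250 = 34.0; c'Δl = 5.20; W sinα = 45.9
Σc'Δl = 16.8 kN/m; ΣN' = 158.0 kN/m; ΣW sinα = 100.0 kN/m
Resisting = 16.8 + 158.0·tan22.4° = 16.8 + 65.1 = 81.9 kN/m
FS = 81.9 / 100.0 = 0.819

FS = 0.82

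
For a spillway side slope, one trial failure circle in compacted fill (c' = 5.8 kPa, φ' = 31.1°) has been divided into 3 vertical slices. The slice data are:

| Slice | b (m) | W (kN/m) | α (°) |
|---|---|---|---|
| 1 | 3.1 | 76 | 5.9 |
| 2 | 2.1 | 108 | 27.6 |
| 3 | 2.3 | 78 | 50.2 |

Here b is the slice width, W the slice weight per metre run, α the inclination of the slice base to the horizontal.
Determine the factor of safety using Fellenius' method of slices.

FS = 1.58

Ordinary method of slices: FS = Σ[c'·Δl_i + (W_i cosα_i)·tanφ'] / Σ W_i sinα_i, with Δl_i = b_i / cosα_i.
Slice 1: Δl = 3.1/cos5.9° = 3.117 m; N'_1 = 76·cos5.9° = 75.6; c'Δl = 18.08; W sinα = 7.8
Slice 2: Δl = 2.1/cos27.6° = 2.370 m; N'_2 = 108·cos27.6° = 95.7; c'Δl = 13.74; W sinα = 50.0
Slice 3: Δl = 2.3/cos50.2° = 3.593 m; N'_3 = 78·cos50.2° = 49.9; c'Δl = 20.84; W sinα = 59.9
Σc'Δl = 52.7 kN/m; ΣN' = 221.2 kN/m; ΣW sinα = 117.8 kN/m
Resisting = 52.7 + 221.2·tan31.1° = 52.7 + 133.5 = 186.1 kN/m
FS = 186.1 / 117.8 = 1.580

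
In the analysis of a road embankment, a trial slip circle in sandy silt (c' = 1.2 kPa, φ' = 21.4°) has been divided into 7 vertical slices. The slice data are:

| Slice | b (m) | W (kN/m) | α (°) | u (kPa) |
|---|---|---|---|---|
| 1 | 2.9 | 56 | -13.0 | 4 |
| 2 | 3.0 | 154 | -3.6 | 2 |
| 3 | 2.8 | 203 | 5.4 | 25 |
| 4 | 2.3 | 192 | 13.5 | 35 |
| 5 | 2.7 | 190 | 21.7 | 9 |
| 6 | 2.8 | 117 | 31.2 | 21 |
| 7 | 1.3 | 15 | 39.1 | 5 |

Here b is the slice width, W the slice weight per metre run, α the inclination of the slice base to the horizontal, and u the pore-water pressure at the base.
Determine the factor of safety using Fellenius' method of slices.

FS = 1.44

Ordinary method of slices: FS = Σ[c'·Δl_i + (W_i cosα_i − u_i·Δl_i)·tanφ'] / Σ W_i sinα_i, with Δl_i = b_i / cosα_i.
Slice 1: Δl = 2.9/cos(-13.0°) = 2.976 m; N'_1 = 56·cos(-13.0°) − 4·2.976 = 42.7; c'Δl = 3.57; W sinα = -12.6
Slice 2: Δl = 3.0/cos(-3.6°) = 3.006 m; N'_2 = 154·cos(-3.6°) − 2·3.006 = 147.7; c'Δl = 3.61; W sinα = -9.7
Slice 3: Δl = 2.8/cos5.4° = 2.812 m; N'_3 = 203·cos5.4° − 25·2.812 = 131.8; c'Δl = 3.37; W sinα = 19.1
Slice 4: Δl = 2.3/cos13.5° = 2.365 m; N'_4 = 192·cos13.5° − 35·2.365 = 103.9; c'Δl = 2.84; W sinα = 44.8
Slice 5: Δl = 2.7/cos21.7° = 2.906 m; N'_5 = 190·cos21.7° − 9·2.906 = 150.4; c'Δl = 3.49; W sinα = 70.3
Slice 6: Δl = 2.8/cos31.2° = 3.273 m; N'_6 = 117·cos31.2° − 21·3.273 = 31.3; c'Δl = 3.93; W sinα = 60.6
Slice 7: Δl = 1.3/cos39.1° = 1.675 m; N'_7 = 15·cos39.1° − 5·1.675 = 3.3; c'Δl = 2.01; W sinα = 9.5
Σc'Δl = 22.8 kN/m; ΣN' = 611.0 kN/m; ΣW sinα = 182.0 kN/m
Resisting = 22.8 + 611.0·tan21.4° = 22.8 + 239.5 = 262.3 kN/m
FS = 262.3 / 182.0 = 1.441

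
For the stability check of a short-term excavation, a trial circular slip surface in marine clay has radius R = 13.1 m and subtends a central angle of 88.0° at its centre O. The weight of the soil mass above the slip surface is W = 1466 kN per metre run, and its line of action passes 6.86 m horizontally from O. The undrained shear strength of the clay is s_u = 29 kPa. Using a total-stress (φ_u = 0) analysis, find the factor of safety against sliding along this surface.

Taking moments about the centre O, the resisting moment is provided by the undrained shear strength acting along the arc:
Arc length L_a = R·θ = 13.1·(88.0°·π/180) = 13.1·1.5359 = 20.12 m
M_R = s_u·L_a·R = 29·20.12·13.1 = 7643.6 kN·m/m
M_D = W·d = 1466·6.86 = 10056.8 kN·m/m
FS = M_R / M_D = 7643.6 / 10056.8 = 0.760

FS = 0.76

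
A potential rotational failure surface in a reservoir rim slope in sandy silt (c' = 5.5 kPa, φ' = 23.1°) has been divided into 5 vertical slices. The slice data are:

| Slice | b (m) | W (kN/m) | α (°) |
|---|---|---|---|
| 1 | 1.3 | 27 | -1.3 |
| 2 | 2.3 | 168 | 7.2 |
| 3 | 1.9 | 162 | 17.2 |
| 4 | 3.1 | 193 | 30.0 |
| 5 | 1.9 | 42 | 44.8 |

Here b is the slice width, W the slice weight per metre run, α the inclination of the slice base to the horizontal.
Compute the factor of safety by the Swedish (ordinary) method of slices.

FS = 1.53

Ordinary method of slices: FS = Σ[c'·Δl_i + (W_i cosα_i)·tanφ'] / Σ W_i sinα_i, with Δl_i = b_i / cosα_i.
Slice 1: Δl = 1.3/cos(-1.3°) = 1.300 m; N'_1 = 27·cos(-1.3°) = 27.0; c'Δl = 7.15; W sinα = -0.6
Slice 2: Δl = 2.3/cos7.2° = 2.318 m; N'_2 = 168·cos7.2° = 166.7; c'Δl = 12.75; W sinα = 21.1
Slice 3: Δl = 1.9/cos17.2° = 1.989 m; N'_3 = 162·cos17.2° = 154.8; c'Δl = 10.94; W sinα = 47.9
Slice 4: Δl = 3.1/cos30.0° = 3.580 m; N'_4 = 193·cos30.0° = 167.1; c'Δl = 19.69; W sinα = 96.5
Slice 5: Δl = 1.9/cos44.8° = 2.678 m; N'_5 = 42·cos44.8° = 29.8; c'Δl = 14.73; W sinα = 29.6
Σc'Δl = 65.3 kN/m; ΣN' = 545.4 kN/m; ΣW sinα = 194.4 kN/m
Resisting = 65.3 + 545.4·tan23.1° = 65.3 + 232.6 = 297.9 kN/m
FS = 297.9 / 194.4 = 1.532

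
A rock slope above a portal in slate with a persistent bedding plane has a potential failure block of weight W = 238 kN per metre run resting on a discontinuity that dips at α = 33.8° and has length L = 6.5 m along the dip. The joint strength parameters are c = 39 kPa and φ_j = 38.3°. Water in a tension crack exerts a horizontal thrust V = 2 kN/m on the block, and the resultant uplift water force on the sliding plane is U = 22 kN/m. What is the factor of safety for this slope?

Resolving the block weight along and normal to the plane and applying the Mohr–Coulomb strength on the joint:
N' = W cosα − U − V sinα = 238·cos33.8° − 22 − 2·sin33.8° = 174.7 kN/m
Driving force T = W sinα + V cosα = 238·sin33.8° + 2·cos33.8° = 134.1 kN/m
Resisting force R = c·L + N'·tanφ_j = 39·6.5 + 174.7·tan38.3° = 253.5 + 137.9 = 391.4 kN/m
FS = R / T = 391.4 / 134.1 = 2.920

FS = 2.92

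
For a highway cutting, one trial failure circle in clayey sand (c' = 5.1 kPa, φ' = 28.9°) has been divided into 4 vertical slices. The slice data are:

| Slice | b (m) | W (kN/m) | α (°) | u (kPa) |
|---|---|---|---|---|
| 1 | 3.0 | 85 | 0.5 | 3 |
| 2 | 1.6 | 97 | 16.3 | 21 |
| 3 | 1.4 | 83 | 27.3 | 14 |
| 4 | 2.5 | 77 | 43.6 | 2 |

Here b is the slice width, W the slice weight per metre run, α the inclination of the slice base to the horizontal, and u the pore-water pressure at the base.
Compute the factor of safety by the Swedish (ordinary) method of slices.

FS = 1.50

Ordinary method of slices: FS = Σ[c'·Δl_i + (W_i cosα_i − u_i·Δl_i)·tanφ'] / Σ W_i sinα_i, with Δl_i = b_i / cosα_i.
Slice 1: Δl = 3.0/cos0.5° = 3.000 m; N'_1 = 85·cos0.5° − 3·3.000 = 76.0; c'Δl = 15.30; W sinα = 0.7
Slice 2: Δl = 1.6/cos16.3° = 1.667 m; N'_2 = 97·cos16.3° − 21·1.667 = 58.1; c'Δl = 8.50; W sinα = 27.2
Slice 3: Δl = 1.4/cos27.3° = 1.575 m; N'_3 = 83·cos27.3° − 14·1.575 = 51.7; c'Δl = 8.03; W sinα = 38.1
Slice 4: Δl = 2.5/cos43.6° = 3.452 m; N'_4 = 77·cos43.6° − 2·3.452 = 48.9; c'Δl = 17.61; W sinα = 53.1
Σc'Δl = 49.4 kN/m; ΣN' = 234.6 kN/m; ΣW sinα = 119.1 kN/m
Resisting = 49.4 + 234.6·tan28.9° = 49.4 + 129.5 = 179.0 kN/m
FS = 179.0 / 119.1 = 1.502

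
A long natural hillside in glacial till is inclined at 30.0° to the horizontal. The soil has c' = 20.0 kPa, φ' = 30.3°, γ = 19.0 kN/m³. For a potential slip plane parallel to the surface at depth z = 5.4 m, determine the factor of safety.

FS = 1.46

For an infinite slope with a slip plane parallel to the surface (no pore pressure): FS = [c' + γz cos²β tanφ'] / [γz sinβ cosβ].
γz = 19.0·5.4 = 102.60 kN/m²
Numerator = 20.0 + 102.60·cos²30.0°·tan30.3° = 20.0 + 102.60·0.7500·0.5844 = 64.966 kPa
Denominator = 102.60·sin30.0°·cos30.0° = 102.60·0.5000·0.8660 = 44.427 kPa
FS = 64.966 / 44.427 = 1.462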